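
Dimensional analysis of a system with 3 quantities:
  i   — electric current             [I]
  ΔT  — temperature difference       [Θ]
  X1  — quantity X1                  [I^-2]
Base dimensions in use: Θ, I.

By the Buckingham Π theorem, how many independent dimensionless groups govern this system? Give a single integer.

Write exponents as rows Θ,I / cols i,ΔT,X1:
  Θ: [ 0  1  0]
  I: [ 1  0 -2]
Row reduction gives pivot columns i,ΔT; rank = 2
3 vars − rank 2 = 1 Π group

1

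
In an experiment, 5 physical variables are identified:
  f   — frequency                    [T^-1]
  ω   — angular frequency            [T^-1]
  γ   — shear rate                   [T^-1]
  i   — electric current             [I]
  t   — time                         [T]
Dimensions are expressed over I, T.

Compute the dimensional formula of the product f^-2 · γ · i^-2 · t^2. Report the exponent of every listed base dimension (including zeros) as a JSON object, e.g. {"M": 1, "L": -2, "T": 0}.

Dimensional matrix (I×T by f×ω×γ×i×t):
  I: [ 0  0  0  1  0]
  T: [-1 -1 -1  0  1]
  [I]: (-2)·0+(1)·0+(-2)·1+(2)·0 = -2
  [T]: (-2)·-1+(1)·-1+(-2)·0+(2)·1 = 3
⇒ I^-2 T^3

{"I": -2, "T": 3}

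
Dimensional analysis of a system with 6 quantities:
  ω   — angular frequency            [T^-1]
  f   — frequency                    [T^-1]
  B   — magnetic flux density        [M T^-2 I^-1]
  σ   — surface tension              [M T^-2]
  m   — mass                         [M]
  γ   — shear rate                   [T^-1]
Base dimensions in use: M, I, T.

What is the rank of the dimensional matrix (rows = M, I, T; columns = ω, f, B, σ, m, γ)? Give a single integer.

3

Write exponents as rows M,I,T / cols ω,f,B,σ,m,γ:
  M: [ 0  0  1  1  1  0]
  I: [ 0  0 -1  0  0  0]
  T: [-1 -1 -2 -2  0 -1]
RREF → pivots at {ω,B,σ} ⇒ r = 3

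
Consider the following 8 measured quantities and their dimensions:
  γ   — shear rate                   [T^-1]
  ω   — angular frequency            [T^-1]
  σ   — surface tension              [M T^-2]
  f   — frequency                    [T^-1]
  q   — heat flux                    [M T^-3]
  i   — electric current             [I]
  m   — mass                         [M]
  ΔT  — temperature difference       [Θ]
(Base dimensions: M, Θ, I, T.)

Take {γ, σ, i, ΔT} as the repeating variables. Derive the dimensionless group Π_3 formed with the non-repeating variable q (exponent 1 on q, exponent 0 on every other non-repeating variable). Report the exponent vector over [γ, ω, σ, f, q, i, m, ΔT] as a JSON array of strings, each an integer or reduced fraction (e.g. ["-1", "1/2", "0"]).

Dimensional matrix (M×Θ×I×T by γ×ω×σ×f×q×i×m×ΔT):
  M: [ 0  0  1  0  1  0  1  0]
  Θ: [ 0  0  0  0  0  0  0  1]
  I: [ 0  0  0  0  0  1  0  0]
  T: [-1 -1 -2 -1 -3  0  0  0]
Row reduction gives pivot columns γ,σ,i,ΔT; rank = 4
Repeat: γ,σ,i,ΔT; free: ω,f,q,m
RREF:
  r0: [   1    1    0    1    1    0   -2    0]
  r1: [   0    0    1    0    1    0    1    0]
  r2: [   0    0    0    0    0    1    0    0]
  r3: [   0    0    0    0    0    0    0    1]
Fix exponent of q at 1, ω at 0, f at 0, m at 0; solve each RREF row for its pivot's exponent:
  r0: exp(γ) + (1)·1 = 0 ⇒ exp(γ) = -1
  r1: exp(σ) + (1)·1 = 0 ⇒ exp(σ) = -1
  r2: exp(i) + (0)·1 = 0 ⇒ exp(i) = 0
  r3: exp(ΔT) + (0)·1 = 0 ⇒ exp(ΔT) = 0
Π_3 = γ^-1 · σ^-1 · q

["-1", "0", "-1", "0", "1", "0", "0", "0"]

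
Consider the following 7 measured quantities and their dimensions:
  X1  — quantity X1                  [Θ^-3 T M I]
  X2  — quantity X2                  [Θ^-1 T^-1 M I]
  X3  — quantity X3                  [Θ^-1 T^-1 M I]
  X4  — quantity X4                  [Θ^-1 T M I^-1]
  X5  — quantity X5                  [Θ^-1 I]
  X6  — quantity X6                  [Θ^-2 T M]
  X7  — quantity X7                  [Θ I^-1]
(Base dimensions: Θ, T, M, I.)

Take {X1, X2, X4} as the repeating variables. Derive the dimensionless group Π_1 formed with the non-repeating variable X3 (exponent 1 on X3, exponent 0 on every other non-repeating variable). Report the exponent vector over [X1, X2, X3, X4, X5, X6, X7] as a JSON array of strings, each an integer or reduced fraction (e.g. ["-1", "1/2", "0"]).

["0", "-1", "1", "0", "0", "0", "0"]

Write exponents as rows Θ,T,M,I / cols X1,X2,X3,X4,X5,X6,X7:
  Θ: [-3 -1 -1 -1 -1 -2  1]
  T: [ 1 -1 -1  1  0  1  0]
  M: [ 1  1  1  1  0  1  0]
  I: [ 1  1  1 -1  1  0 -1]
RREF → pivots at {X1,X2,X4} ⇒ r = 3
Pivot set = {X1,X2,X4}, free = {X3,X5,X6,X7}
RREF:
  r0: [   1    0    0    0  1/2  1/2 -1/2]
  r1: [   0    1    1    0    0    0    0]
  r2: [   0    0    0    1 -1/2  1/2  1/2]
  r3: [   0    0    0    0    0    0    0]
Fix exponent of X3 at 1, X5 at 0, X6 at 0, X7 at 0; solve each RREF row for its pivot's exponent:
  r0: exp(X1) + (0)·1 = 0 ⇒ exp(X1) = 0
  r1: exp(X2) + (1)·1 = 0 ⇒ exp(X2) = -1
  r2: exp(X4) + (0)·1 = 0 ⇒ exp(X4) = 0
Π_1 = X2^-1 · X3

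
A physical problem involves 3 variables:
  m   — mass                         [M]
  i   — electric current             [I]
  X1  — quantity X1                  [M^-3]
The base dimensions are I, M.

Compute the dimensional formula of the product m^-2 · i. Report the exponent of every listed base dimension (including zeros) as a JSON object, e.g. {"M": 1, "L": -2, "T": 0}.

{"I": 1, "M": -2}

Write exponents as rows I,M / cols m,i,X1:
  I: [ 0  1  0]
  M: [ 1  0 -3]
  [I]: (-2)·0+(1)·1 = 1
  [M]: (-2)·1+(1)·0 = -2
⇒ I M^-2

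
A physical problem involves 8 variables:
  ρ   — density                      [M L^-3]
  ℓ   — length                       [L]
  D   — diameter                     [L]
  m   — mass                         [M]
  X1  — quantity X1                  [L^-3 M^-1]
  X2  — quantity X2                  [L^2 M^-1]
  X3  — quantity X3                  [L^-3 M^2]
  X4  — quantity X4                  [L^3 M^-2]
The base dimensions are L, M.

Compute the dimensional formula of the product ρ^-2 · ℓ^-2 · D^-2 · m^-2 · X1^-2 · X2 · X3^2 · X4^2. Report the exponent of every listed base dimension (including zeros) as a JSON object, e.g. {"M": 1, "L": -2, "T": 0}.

Dimensional matrix (L×M by ρ×ℓ×D×m×X1×X2×X3×X4):
  L: [-3  1  1  0 -3  2 -3  3]
  M: [ 1  0  0  1 -1 -1  2 -2]
  [L]: (-2)·-3+(-2)·1+(-2)·1+(-2)·0+(-2)·-3+(1)·2+(2)·-3+(2)·3 = 10
  [M]: (-2)·1+(-2)·0+(-2)·0+(-2)·1+(-2)·-1+(1)·-1+(2)·2+(2)·-2 = -3
⇒ L^10 M^-3

{"L": 10, "M": -3}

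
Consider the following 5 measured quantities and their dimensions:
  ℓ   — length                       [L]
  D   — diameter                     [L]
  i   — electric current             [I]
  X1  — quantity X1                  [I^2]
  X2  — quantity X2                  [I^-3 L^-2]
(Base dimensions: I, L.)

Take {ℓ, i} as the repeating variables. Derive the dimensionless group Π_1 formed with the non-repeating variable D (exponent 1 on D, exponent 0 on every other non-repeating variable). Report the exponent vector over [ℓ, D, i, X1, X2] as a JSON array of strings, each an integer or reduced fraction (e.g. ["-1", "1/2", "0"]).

["-1", "1", "0", "0", "0"]

Dimensional matrix (I×L by ℓ×D×i×X1×X2):
  I: [ 0  0  1  2 -3]
  L: [ 1  1  0  0 -2]
Echelon form has 2 nonzero rows (pivots: ℓ,i)
Pivot set = {ℓ,i}, free = {D,X1,X2}
RREF:
  r0: [   1    1    0    0   -2]
  r1: [   0    0    1    2   -3]
Fix exponent of D at 1, X1 at 0, X2 at 0; solve each RREF row for its pivot's exponent:
  r0: exp(ℓ) + (1)·1 = 0 ⇒ exp(ℓ) = -1
  r1: exp(i) + (0)·1 = 0 ⇒ exp(i) = 0
Π_1 = ℓ^-1 · D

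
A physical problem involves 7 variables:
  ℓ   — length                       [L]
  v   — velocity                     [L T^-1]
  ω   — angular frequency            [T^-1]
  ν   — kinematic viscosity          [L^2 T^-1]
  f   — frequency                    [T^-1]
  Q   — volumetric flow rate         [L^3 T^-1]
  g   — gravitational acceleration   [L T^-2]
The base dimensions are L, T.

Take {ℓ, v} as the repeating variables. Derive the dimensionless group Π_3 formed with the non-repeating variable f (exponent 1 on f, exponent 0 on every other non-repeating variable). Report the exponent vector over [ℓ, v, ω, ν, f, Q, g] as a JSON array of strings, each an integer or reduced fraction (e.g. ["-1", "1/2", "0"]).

Exponent matrix [L,T] × [ℓ,v,ω,ν,f,Q,g]:
  L: [ 1  1  0  2  0  3  1]
  T: [ 0 -1 -1 -1 -1 -1 -2]
Row reduction gives pivot columns ℓ,v; rank = 2
Pivot set = {ℓ,v}, free = {ω,ν,f,Q,g}
RREF:
  r0: [   1    0   -1    1   -1    2   -1]
  r1: [   0    1    1    1    1    1    2]
Fix exponent of f at 1, ω at 0, ν at 0, Q at 0, g at 0; solve each RREF row for its pivot's exponent:
  r0: exp(ℓ) + (-1)·1 = 0 ⇒ exp(ℓ) = 1
  r1: exp(v) + (1)·1 = 0 ⇒ exp(v) = -1
Π_3 = ℓ · v^-1 · f

["1", "-1", "0", "0", "1", "0", "0"]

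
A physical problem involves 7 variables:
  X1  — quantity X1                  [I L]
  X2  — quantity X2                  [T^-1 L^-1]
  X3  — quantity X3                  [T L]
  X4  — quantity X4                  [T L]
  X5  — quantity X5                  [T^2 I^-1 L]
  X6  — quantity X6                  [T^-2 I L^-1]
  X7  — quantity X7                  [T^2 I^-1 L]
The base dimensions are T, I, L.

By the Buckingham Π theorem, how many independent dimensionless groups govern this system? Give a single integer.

Write exponents as rows T,I,L / cols X1,X2,X3,X4,X5,X6,X7:
  T: [ 0 -1  1  1  2 -2  2]
  I: [ 1  0  0  0 -1  1 -1]
  L: [ 1 -1  1  1  1 -1  1]
RREF → pivots at {X1,X2} ⇒ r = 2
7 vars − rank 2 = 5 Π groups

5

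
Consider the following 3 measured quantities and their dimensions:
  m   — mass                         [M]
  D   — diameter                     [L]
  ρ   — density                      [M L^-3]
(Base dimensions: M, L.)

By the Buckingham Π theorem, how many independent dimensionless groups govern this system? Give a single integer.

Write exponents as rows M,L / cols m,D,ρ:
  M: [ 1  0  1]
  L: [ 0  1 -3]
Row reduction gives pivot columns m,D; rank = 2
n=3, r=2 ⇒ 1 dimensionless group

1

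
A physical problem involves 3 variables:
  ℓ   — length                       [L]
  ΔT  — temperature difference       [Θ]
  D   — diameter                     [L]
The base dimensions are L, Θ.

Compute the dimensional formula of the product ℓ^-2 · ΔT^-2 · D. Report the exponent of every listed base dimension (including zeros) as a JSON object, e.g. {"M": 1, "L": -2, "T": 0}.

Write exponents as rows L,Θ / cols ℓ,ΔT,D:
  L: [ 1  0  1]
  Θ: [ 0  1  0]
  [L]: (-2)·1+(-2)·0+(1)·1 = -1
  [Θ]: (-2)·0+(-2)·1+(1)·0 = -2
⇒ L^-1 Θ^-2

{"L": -1, "Θ": -2}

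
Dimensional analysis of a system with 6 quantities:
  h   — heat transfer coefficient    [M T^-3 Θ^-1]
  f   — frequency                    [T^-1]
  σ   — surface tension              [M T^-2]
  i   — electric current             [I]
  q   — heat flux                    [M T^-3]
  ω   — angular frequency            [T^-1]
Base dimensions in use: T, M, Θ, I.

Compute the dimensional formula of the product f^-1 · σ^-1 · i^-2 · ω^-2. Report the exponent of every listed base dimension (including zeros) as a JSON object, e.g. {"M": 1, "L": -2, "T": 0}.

Exponent matrix [T,M,Θ,I] × [h,f,σ,i,q,ω]:
  T: [-3 -1 -2  0 -3 -1]
  M: [ 1  0  1  0  1  0]
  Θ: [-1  0  0  0  0  0]
  I: [ 0  0  0  1  0  0]
  [T]: (-1)·-1+(-1)·-2+(-2)·0+(-2)·-1 = 5
  [M]: (-1)·0+(-1)·1+(-2)·0+(-2)·0 = -1
  [Θ]: (-1)·0+(-1)·0+(-2)·0+(-2)·0 = 0
  [I]: (-1)·0+(-1)·0+(-2)·1+(-2)·0 = -2
⇒ T^5 M^-1 I^-2

{"T": 5, "M": -1, "Θ": 0, "I": -2}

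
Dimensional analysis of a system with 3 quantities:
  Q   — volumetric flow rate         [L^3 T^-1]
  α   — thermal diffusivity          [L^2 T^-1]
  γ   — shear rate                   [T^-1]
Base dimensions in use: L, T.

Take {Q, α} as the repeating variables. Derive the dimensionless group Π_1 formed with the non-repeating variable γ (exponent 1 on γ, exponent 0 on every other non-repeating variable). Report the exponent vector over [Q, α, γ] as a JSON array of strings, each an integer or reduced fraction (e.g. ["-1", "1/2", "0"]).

Dimensional matrix (L×T by Q×α×γ):
  L: [ 3  2  0]
  T: [-1 -1 -1]
Echelon form has 2 nonzero rows (pivots: Q,α)
Repeat: Q,α; free: γ
RREF:
  r0: [   1    0   -2]
  r1: [   0    1    3]
Fix exponent of γ at 1; solve each RREF row for its pivot's exponent:
  r0: exp(Q) + (-2)·1 = 0 ⇒ exp(Q) = 2
  r1: exp(α) + (3)·1 = 0 ⇒ exp(α) = -3
Π_1 = Q^2 · α^-3 · γ

["2", "-3", "1"]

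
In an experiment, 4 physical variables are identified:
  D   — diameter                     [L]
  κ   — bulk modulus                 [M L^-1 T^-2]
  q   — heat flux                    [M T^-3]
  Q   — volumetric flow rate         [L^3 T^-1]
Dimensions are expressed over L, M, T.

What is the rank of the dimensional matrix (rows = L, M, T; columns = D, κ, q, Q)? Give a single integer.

3

Exponent matrix [L,M,T] × [D,κ,q,Q]:
  L: [ 1 -1  0  3]
  M: [ 0  1  1  0]
  T: [ 0 -2 -3 -1]
RREF → pivots at {D,κ,q} ⇒ r = 3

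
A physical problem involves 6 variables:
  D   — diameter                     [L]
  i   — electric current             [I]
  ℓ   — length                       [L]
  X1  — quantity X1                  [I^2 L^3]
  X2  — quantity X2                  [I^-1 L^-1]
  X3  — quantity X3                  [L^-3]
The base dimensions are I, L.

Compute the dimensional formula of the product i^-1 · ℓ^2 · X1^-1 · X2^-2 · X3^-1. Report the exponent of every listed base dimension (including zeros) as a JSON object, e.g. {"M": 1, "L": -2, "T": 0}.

{"I": -1, "L": 4}

Dimensional matrix (I×L by D×i×ℓ×X1×X2×X3):
  I: [ 0  1  0  2 -1  0]
  L: [ 1  0  1  3 -1 -3]
  [I]: (-1)·1+(2)·0+(-1)·2+(-2)·-1+(-1)·0 = -1
  [L]: (-1)·0+(2)·1+(-1)·3+(-2)·-1+(-1)·-3 = 4
⇒ I^-1 L^4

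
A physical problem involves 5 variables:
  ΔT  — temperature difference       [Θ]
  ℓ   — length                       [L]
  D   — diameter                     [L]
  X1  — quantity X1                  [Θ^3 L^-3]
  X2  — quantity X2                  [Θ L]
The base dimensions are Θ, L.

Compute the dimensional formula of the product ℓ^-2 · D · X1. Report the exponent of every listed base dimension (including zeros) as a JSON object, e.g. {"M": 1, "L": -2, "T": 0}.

Write exponents as rows Θ,L / cols ΔT,ℓ,D,X1,X2:
  Θ: [ 1  0  0  3  1]
  L: [ 0  1  1 -3  1]
  [Θ]: (-2)·0+(1)·0+(1)·3 = 3
  [L]: (-2)·1+(1)·1+(1)·-3 = -4
⇒ Θ^3 L^-4

{"Θ": 3, "L": -4}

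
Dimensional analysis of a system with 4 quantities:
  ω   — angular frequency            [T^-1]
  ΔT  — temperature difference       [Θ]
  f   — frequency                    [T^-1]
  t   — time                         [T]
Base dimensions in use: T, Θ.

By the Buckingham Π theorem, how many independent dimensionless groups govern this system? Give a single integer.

Write exponents as rows T,Θ / cols ω,ΔT,f,t:
  T: [-1  0 -1  1]
  Θ: [ 0  1  0  0]
Echelon form has 2 nonzero rows (pivots: ω,ΔT)
Π count = n − r = 4 − 2 = 2

2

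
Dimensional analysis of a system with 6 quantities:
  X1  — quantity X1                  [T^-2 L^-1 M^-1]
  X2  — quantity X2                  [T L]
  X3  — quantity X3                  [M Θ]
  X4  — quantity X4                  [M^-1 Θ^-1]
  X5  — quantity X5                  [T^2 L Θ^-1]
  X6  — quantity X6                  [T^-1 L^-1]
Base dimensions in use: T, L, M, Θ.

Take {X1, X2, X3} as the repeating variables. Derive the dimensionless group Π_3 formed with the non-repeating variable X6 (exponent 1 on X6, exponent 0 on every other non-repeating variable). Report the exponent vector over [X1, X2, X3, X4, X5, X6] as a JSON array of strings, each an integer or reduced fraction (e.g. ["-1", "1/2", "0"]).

Dimensional matrix (T×L×M×Θ by X1×X2×X3×X4×X5×X6):
  T: [-2  1  0  0  2 -1]
  L: [-1  1  0  0  1 -1]
  M: [-1  0  1 -1  0  0]
  Θ: [ 0  0  1 -1 -1  0]
Row reduction gives pivot columns X1,X2,X3; rank = 3
Pivot set = {X1,X2,X3}, free = {X4,X5,X6}
RREF:
  r0: [   1    0    0    0   -1    0]
  r1: [   0    1    0    0    0   -1]
  r2: [   0    0    1   -1   -1    0]
  r3: [   0    0    0    0    0    0]
Fix exponent of X6 at 1, X4 at 0, X5 at 0; solve each RREF row for its pivot's exponent:
  r0: exp(X1) + (0)·1 = 0 ⇒ exp(X1) = 0
  r1: exp(X2) + (-1)·1 = 0 ⇒ exp(X2) = 1
  r2: exp(X3) + (0)·1 = 0 ⇒ exp(X3) = 0
Π_3 = X2 · X6

["0", "1", "0", "0", "0", "1"]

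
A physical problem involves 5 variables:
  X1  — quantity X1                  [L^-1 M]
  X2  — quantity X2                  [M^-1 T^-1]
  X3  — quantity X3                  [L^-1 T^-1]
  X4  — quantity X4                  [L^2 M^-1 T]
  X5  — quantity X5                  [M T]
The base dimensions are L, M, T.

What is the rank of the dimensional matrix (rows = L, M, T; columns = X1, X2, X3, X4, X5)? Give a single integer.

2

Dimensional matrix (L×M×T by X1×X2×X3×X4×X5):
  L: [-1  0 -1  2  0]
  M: [ 1 -1  0 -1  1]
  T: [ 0 -1 -1  1  1]
RREF → pivots at {X1,X2} ⇒ r = 2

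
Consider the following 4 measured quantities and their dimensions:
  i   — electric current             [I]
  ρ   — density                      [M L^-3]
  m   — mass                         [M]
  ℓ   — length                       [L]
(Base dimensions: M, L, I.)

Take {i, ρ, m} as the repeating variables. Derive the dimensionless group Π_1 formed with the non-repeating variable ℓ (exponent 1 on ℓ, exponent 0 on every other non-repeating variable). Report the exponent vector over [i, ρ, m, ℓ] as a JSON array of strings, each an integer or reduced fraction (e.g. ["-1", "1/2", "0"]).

Write exponents as rows M,L,I / cols i,ρ,m,ℓ:
  M: [ 0  1  1  0]
  L: [ 0 -3  0  1]
  I: [ 1  0  0  0]
Echelon form has 3 nonzero rows (pivots: i,ρ,m)
Repeat: i,ρ,m; free: ℓ
RREF:
  r0: [   1    0    0    0]
  r1: [   0    1    0 -1/3]
  r2: [   0    0    1  1/3]
Fix exponent of ℓ at 1; solve each RREF row for its pivot's exponent:
  r0: exp(i) + (0)·1 = 0 ⇒ exp(i) = 0
  r1: exp(ρ) + (-1/3)·1 = 0 ⇒ exp(ρ) = 1/3
  r2: exp(m) + (1/3)·1 = 0 ⇒ exp(m) = -1/3
Π_1 = ρ^(1/3) · m^(-1/3) · ℓ

["0", "1/3", "-1/3", "1"]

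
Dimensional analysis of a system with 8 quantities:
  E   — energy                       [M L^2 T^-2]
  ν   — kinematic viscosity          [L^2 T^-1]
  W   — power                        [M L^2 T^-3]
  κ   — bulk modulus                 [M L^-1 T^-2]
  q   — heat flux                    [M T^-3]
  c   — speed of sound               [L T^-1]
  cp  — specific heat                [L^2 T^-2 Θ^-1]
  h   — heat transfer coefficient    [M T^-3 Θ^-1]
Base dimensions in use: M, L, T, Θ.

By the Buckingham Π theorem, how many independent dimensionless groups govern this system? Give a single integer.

Dimensional matrix (M×L×T×Θ by E×ν×W×κ×q×c×cp×h):
  M: [ 1  0  1  1  1  0  0  1]
  L: [ 2  2  2 -1  0  1  2  0]
  T: [-2 -1 -3 -2 -3 -1 -2 -3]
  Θ: [ 0  0  0  0  0  0 -1 -1]
RREF → pivots at {E,ν,W,cp} ⇒ r = 4
Π count = n − r = 8 − 4 = 4

4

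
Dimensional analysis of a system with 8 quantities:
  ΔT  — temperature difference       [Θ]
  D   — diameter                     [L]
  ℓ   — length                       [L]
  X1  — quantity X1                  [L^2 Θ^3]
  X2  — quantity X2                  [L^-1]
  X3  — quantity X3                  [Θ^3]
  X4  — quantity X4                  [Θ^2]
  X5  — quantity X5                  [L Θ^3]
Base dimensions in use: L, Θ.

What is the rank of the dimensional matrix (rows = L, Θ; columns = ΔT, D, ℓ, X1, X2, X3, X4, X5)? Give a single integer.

Exponent matrix [L,Θ] × [ΔT,D,ℓ,X1,X2,X3,X4,X5]:
  L: [ 0  1  1  2 -1  0  0  1]
  Θ: [ 1  0  0  3  0  3  2  3]
Row reduction gives pivot columns ΔT,D; rank = 2

2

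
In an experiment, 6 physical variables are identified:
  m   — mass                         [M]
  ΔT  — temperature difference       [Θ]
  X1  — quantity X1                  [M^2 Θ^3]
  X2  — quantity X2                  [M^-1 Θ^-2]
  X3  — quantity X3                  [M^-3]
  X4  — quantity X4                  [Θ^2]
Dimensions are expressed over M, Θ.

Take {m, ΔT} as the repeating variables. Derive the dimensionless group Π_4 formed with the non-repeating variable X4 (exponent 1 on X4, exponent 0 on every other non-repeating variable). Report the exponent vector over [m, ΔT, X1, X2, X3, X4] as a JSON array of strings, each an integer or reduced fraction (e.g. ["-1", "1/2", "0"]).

Dimensional matrix (M×Θ by m×ΔT×X1×X2×X3×X4):
  M: [ 1  0  2 -1 -3  0]
  Θ: [ 0  1  3 -2  0  2]
Echelon form has 2 nonzero rows (pivots: m,ΔT)
Pivot set = {m,ΔT}, free = {X1,X2,X3,X4}
RREF:
  r0: [   1    0    2   -1   -3    0]
  r1: [   0    1    3   -2    0    2]
Fix exponent of X4 at 1, X1 at 0, X2 at 0, X3 at 0; solve each RREF row for its pivot's exponent:
  r0: exp(m) + (0)·1 = 0 ⇒ exp(m) = 0
  r1: exp(ΔT) + (2)·1 = 0 ⇒ exp(ΔT) = -2
Π_4 = ΔT^-2 · X4

["0", "-2", "0", "0", "0", "1"]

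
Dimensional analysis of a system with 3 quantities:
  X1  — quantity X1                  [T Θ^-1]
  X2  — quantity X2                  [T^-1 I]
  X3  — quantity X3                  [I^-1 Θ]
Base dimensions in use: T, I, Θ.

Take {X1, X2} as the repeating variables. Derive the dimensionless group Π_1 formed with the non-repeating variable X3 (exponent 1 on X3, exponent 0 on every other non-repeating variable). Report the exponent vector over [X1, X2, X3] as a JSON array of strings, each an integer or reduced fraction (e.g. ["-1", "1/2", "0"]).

["1", "1", "1"]

Dimensional matrix (T×I×Θ by X1×X2×X3):
  T: [ 1 -1  0]
  I: [ 0  1 -1]
  Θ: [-1  0  1]
Row reduction gives pivot columns X1,X2; rank = 2
Pivot set = {X1,X2}, free = {X3}
RREF:
  r0: [   1    0   -1]
  r1: [   0    1   -1]
  r2: [   0    0    0]
Fix exponent of X3 at 1; solve each RREF row for its pivot's exponent:
  r0: exp(X1) + (-1)·1 = 0 ⇒ exp(X1) = 1
  r1: exp(X2) + (-1)·1 = 0 ⇒ exp(X2) = 1
Π_1 = X1 · X2 · X3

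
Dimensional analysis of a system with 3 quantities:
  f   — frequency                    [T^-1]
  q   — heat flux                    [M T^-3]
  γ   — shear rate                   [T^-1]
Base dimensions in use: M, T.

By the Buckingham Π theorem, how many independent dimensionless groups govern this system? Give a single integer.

Write exponents as rows M,T / cols f,q,γ:
  M: [ 0  1  0]
  T: [-1 -3 -1]
RREF → pivots at {f,q} ⇒ r = 2
n=3, r=2 ⇒ 1 dimensionless group

1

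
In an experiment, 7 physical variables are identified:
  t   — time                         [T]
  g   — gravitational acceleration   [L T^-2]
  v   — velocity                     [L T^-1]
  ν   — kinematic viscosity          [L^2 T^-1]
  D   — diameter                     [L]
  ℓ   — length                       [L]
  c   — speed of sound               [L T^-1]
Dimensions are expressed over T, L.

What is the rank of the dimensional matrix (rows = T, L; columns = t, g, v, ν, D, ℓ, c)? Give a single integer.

2

Write exponents as rows T,L / cols t,g,v,ν,D,ℓ,c:
  T: [ 1 -2 -1 -1  0  0 -1]
  L: [ 0  1  1  2  1  1  1]
Echelon form has 2 nonzero rows (pivots: t,g)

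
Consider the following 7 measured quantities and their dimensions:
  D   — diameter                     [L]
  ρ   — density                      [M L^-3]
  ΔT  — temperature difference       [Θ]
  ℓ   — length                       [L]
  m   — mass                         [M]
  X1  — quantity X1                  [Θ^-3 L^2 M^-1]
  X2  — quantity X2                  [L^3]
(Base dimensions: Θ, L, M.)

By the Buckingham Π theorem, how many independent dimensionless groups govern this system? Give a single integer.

Write exponents as rows Θ,L,M / cols D,ρ,ΔT,ℓ,m,X1,X2:
  Θ: [ 0  0  1  0  0 -3  0]
  L: [ 1 -3  0  1  0  2  3]
  M: [ 0  1  0  0  1 -1  0]
RREF → pivots at {D,ρ,ΔT} ⇒ r = 3
7 vars − rank 3 = 4 Π groups

4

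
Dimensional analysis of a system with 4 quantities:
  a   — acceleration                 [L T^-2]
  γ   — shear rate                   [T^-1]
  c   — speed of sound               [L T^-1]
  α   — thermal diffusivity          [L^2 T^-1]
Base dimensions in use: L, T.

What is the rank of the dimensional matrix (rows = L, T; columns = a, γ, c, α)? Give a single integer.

2

Dimensional matrix (L×T by a×γ×c×α):
  L: [ 1  0  1  2]
  T: [-2 -1 -1 -1]
Echelon form has 2 nonzero rows (pivots: a,γ)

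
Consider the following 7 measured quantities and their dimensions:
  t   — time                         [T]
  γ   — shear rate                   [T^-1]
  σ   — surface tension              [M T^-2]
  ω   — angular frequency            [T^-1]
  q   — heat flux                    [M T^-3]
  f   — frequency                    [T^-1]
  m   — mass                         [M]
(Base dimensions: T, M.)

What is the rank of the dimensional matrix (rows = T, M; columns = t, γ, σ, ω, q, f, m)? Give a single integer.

Exponent matrix [T,M] × [t,γ,σ,ω,q,f,m]:
  T: [ 1 -1 -2 -1 -3 -1  0]
  M: [ 0  0  1  0  1  0  1]
Row reduction gives pivot columns t,σ; rank = 2

2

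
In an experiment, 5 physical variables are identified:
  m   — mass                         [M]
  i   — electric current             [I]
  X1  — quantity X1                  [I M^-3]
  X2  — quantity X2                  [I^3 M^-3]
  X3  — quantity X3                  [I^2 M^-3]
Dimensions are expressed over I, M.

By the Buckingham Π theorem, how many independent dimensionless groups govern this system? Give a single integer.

Write exponents as rows I,M / cols m,i,X1,X2,X3:
  I: [ 0  1  1  3  2]
  M: [ 1  0 -3 -3 -3]
Echelon form has 2 nonzero rows (pivots: m,i)
n=5, r=2 ⇒ 3 dimensionless groups

3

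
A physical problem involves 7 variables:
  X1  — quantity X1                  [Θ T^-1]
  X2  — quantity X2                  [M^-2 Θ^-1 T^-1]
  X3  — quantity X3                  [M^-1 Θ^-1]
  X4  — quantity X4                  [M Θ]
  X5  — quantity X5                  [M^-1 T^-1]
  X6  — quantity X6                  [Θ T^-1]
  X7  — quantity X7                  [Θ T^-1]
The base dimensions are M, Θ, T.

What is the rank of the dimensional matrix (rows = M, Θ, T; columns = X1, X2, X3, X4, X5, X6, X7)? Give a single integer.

Write exponents as rows M,Θ,T / cols X1,X2,X3,X4,X5,X6,X7:
  M: [ 0 -2 -1  1 -1  0  0]
  Θ: [ 1 -1 -1  1  0  1  1]
  T: [-1 -1  0  0 -1 -1 -1]
Echelon form has 2 nonzero rows (pivots: X1,X2)

2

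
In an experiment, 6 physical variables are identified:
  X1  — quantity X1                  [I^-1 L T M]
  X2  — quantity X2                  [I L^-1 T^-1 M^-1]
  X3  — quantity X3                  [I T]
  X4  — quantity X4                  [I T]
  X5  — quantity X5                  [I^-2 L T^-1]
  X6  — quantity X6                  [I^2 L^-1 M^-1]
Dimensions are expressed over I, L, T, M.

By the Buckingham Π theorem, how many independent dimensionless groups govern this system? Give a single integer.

3

Write exponents as rows I,L,T,M / cols X1,X2,X3,X4,X5,X6:
  I: [-1  1  1  1 -2  2]
  L: [ 1 -1  0  0  1 -1]
  T: [ 1 -1  1  1 -1  0]
  M: [ 1 -1  0  0  0 -1]
Echelon form has 3 nonzero rows (pivots: X1,X3,X5)
n=6, r=3 ⇒ 3 dimensionless groups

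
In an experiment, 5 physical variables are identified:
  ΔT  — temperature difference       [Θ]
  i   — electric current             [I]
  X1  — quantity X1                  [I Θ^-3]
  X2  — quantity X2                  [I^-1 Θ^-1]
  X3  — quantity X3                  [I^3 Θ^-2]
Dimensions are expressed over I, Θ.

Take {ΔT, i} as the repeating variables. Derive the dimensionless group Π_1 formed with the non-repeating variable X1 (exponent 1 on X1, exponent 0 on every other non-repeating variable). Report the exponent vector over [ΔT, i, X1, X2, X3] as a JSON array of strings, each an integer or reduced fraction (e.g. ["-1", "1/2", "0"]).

Dimensional matrix (I×Θ by ΔT×i×X1×X2×X3):
  I: [ 0  1  1 -1  3]
  Θ: [ 1  0 -3 -1 -2]
Row reduction gives pivot columns ΔT,i; rank = 2
Repeat: ΔT,i; free: X1,X2,X3
RREF:
  r0: [   1    0   -3   -1   -2]
  r1: [   0    1    1   -1    3]
Fix exponent of X1 at 1, X2 at 0, X3 at 0; solve each RREF row for its pivot's exponent:
  r0: exp(ΔT) + (-3)·1 = 0 ⇒ exp(ΔT) = 3
  r1: exp(i) + (1)·1 = 0 ⇒ exp(i) = -1
Π_1 = ΔT^3 · i^-1 · X1

["3", "-1", "1", "0", "0"]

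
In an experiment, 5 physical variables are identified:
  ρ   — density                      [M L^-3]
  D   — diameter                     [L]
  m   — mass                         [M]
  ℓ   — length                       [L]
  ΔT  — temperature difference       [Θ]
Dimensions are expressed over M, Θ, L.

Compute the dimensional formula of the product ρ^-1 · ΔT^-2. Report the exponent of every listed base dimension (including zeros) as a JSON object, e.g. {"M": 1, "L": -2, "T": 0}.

Write exponents as rows M,Θ,L / cols ρ,D,m,ℓ,ΔT:
  M: [ 1  0  1  0  0]
  Θ: [ 0  0  0  0  1]
  L: [-3  1  0  1  0]
  [M]: (-1)·1+(-2)·0 = -1
  [Θ]: (-1)·0+(-2)·1 = -2
  [L]: (-1)·-3+(-2)·0 = 3
⇒ M^-1 Θ^-2 L^3

{"M": -1, "Θ": -2, "L": 3}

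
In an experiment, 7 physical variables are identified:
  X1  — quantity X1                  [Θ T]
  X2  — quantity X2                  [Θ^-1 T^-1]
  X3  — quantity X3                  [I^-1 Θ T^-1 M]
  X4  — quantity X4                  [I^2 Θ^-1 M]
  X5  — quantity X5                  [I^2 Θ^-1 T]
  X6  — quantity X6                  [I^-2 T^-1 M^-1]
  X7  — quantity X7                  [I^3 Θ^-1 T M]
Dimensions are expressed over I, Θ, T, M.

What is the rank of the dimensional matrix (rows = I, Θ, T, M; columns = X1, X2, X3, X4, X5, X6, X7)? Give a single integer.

Dimensional matrix (I×Θ×T×M by X1×X2×X3×X4×X5×X6×X7):
  I: [ 0  0 -1  2  2 -2  3]
  Θ: [ 1 -1  1 -1 -1  0 -1]
  T: [ 1 -1 -1  0  1 -1  1]
  M: [ 0  0  1  1  0 -1  1]
RREF → pivots at {X1,X3,X4} ⇒ r = 3

3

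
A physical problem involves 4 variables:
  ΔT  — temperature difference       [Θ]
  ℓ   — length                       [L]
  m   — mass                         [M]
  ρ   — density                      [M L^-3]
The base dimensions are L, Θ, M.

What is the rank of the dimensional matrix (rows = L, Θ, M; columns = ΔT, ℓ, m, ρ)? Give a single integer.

3

Exponent matrix [L,Θ,M] × [ΔT,ℓ,m,ρ]:
  L: [ 0  1  0 -3]
  Θ: [ 1  0  0  0]
  M: [ 0  0  1  1]
Row reduction gives pivot columns ΔT,ℓ,m; rank = 3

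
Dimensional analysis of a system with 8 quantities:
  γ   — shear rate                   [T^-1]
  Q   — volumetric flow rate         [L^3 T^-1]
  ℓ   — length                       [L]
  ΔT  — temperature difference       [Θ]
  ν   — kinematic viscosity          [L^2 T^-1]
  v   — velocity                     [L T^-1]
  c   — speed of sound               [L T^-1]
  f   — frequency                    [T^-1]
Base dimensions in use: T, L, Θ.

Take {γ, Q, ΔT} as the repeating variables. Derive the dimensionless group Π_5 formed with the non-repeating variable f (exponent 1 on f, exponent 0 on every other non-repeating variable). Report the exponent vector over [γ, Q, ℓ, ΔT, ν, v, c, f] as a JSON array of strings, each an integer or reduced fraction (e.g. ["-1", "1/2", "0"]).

["-1", "0", "0", "0", "0", "0", "0", "1"]

Dimensional matrix (T×L×Θ by γ×Q×ℓ×ΔT×ν×v×c×f):
  T: [-1 -1  0  0 -1 -1 -1 -1]
  L: [ 0  3  1  0  2  1  1  0]
  Θ: [ 0  0  0  1  0  0  0  0]
Echelon form has 3 nonzero rows (pivots: γ,Q,ΔT)
Pivot set = {γ,Q,ΔT}, free = {ℓ,ν,v,c,f}
RREF:
  r0: [   1    0 -1/3    0  1/3  2/3  2/3    1]
  r1: [   0    1  1/3    0  2/3  1/3  1/3    0]
  r2: [   0    0    0    1    0    0    0    0]
Fix exponent of f at 1, ℓ at 0, ν at 0, v at 0, c at 0; solve each RREF row for its pivot's exponent:
  r0: exp(γ) + (1)·1 = 0 ⇒ exp(γ) = -1
  r1: exp(Q) + (0)·1 = 0 ⇒ exp(Q) = 0
  r2: exp(ΔT) + (0)·1 = 0 ⇒ exp(ΔT) = 0
Π_5 = γ^-1 · f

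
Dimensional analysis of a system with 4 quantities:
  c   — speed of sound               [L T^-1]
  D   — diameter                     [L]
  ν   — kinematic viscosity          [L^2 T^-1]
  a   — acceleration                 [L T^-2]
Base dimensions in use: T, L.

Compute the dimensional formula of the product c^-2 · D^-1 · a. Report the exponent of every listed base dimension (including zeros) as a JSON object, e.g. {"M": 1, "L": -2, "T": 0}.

Write exponents as rows T,L / cols c,D,ν,a:
  T: [-1  0 -1 -2]
  L: [ 1  1  2  1]
  [T]: (-2)·-1+(-1)·0+(1)·-2 = 0
  [L]: (-2)·1+(-1)·1+(1)·1 = -2
⇒ L^-2

{"T": 0, "L": -2}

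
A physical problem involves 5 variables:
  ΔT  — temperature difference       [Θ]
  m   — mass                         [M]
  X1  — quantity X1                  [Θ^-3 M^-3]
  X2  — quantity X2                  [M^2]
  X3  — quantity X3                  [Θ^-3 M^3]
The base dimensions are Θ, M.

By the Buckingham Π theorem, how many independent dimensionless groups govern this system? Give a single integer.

Exponent matrix [Θ,M] × [ΔT,m,X1,X2,X3]:
  Θ: [ 1  0 -3  0 -3]
  M: [ 0  1 -3  2  3]
RREF → pivots at {ΔT,m} ⇒ r = 2
Π count = n − r = 5 − 2 = 3

3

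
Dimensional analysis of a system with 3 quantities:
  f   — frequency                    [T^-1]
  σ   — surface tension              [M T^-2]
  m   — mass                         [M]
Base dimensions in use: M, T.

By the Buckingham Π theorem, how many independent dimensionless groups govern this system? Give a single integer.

Write exponents as rows M,T / cols f,σ,m:
  M: [ 0  1  1]
  T: [-1 -2  0]
RREF → pivots at {f,σ} ⇒ r = 2
Π count = n − r = 3 − 2 = 1

1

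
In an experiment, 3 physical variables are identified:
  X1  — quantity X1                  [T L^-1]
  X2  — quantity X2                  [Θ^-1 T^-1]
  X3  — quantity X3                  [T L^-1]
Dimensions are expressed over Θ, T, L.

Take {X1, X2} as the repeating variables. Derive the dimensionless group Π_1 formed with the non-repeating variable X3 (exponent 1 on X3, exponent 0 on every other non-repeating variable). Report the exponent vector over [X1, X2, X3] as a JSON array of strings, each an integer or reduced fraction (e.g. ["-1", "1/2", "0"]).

["-1", "0", "1"]

Dimensional matrix (Θ×T×L by X1×X2×X3):
  Θ: [ 0 -1  0]
  T: [ 1 -1  1]
  L: [-1  0 -1]
Echelon form has 2 nonzero rows (pivots: X1,X2)
Pivot set = {X1,X2}, free = {X3}
RREF:
  r0: [   1    0    1]
  r1: [   0    1    0]
  r2: [   0    0    0]
Fix exponent of X3 at 1; solve each RREF row for its pivot's exponent:
  r0: exp(X1) + (1)·1 = 0 ⇒ exp(X1) = -1
  r1: exp(X2) + (0)·1 = 0 ⇒ exp(X2) = 0
Π_1 = X1^-1 · X3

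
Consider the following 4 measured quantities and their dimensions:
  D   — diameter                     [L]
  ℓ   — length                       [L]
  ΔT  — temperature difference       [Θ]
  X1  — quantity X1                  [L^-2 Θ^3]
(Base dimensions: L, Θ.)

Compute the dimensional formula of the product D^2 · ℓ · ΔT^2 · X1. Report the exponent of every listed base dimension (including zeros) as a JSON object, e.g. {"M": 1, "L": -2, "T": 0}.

{"L": 1, "Θ": 5}

Dimensional matrix (L×Θ by D×ℓ×ΔT×X1):
  L: [ 1  1  0 -2]
  Θ: [ 0  0  1  3]
  [L]: (2)·1+(1)·1+(2)·0+(1)·-2 = 1
  [Θ]: (2)·0+(1)·0+(2)·1+(1)·3 = 5
⇒ L Θ^5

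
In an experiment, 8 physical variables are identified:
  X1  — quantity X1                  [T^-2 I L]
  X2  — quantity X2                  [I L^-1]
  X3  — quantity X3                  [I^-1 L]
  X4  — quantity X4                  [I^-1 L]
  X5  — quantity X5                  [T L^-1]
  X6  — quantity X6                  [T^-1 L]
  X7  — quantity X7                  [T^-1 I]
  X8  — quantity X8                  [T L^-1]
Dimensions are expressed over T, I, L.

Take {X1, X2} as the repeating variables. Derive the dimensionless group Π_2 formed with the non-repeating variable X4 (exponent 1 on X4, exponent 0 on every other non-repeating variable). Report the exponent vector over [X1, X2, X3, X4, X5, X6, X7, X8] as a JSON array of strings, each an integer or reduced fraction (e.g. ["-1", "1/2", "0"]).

["0", "1", "0", "1", "0", "0", "0", "0"]

Dimensional matrix (T×I×L by X1×X2×X3×X4×X5×X6×X7×X8):
  T: [-2  0  0  0  1 -1 -1  1]
  I: [ 1  1 -1 -1  0  0  1  0]
  L: [ 1 -1  1  1 -1  1  0 -1]
RREF → pivots at {X1,X2} ⇒ r = 2
Repeat: X1,X2; free: X3,X4,X5,X6,X7,X8
RREF:
  r0: [   1    0    0    0 -1/2  1/2  1/2 -1/2]
  r1: [   0    1   -1   -1  1/2 -1/2  1/2  1/2]
  r2: [   0    0    0    0    0    0    0    0]
Fix exponent of X4 at 1, X3 at 0, X5 at 0, X6 at 0, X7 at 0, X8 at 0; solve each RREF row for its pivot's exponent:
  r0: exp(X1) + (0)·1 = 0 ⇒ exp(X1) = 0
  r1: exp(X2) + (-1)·1 = 0 ⇒ exp(X2) = 1
Π_2 = X2 · X4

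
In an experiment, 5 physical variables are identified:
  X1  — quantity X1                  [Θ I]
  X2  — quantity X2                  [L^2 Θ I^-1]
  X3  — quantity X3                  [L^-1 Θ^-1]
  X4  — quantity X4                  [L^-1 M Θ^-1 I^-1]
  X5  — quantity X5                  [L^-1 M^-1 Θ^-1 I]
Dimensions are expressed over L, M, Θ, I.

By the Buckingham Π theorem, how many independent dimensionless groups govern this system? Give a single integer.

Exponent matrix [L,M,Θ,I] × [X1,X2,X3,X4,X5]:
  L: [ 0  2 -1 -1 -1]
  M: [ 0  0  0  1 -1]
  Θ: [ 1  1 -1 -1 -1]
  I: [ 1 -1  0 -1  1]
RREF → pivots at {X1,X2,X4} ⇒ r = 3
Π count = n − r = 5 − 3 = 2

2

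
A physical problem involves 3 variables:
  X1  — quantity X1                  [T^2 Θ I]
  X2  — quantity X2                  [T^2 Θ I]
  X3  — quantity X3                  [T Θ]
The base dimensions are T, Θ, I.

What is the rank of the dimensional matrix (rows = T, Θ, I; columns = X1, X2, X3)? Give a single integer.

Exponent matrix [T,Θ,I] × [X1,X2,X3]:
  T: [ 2  2  1]
  Θ: [ 1  1  1]
  I: [ 1  1  0]
Row reduction gives pivot columns X1,X3; rank = 2

2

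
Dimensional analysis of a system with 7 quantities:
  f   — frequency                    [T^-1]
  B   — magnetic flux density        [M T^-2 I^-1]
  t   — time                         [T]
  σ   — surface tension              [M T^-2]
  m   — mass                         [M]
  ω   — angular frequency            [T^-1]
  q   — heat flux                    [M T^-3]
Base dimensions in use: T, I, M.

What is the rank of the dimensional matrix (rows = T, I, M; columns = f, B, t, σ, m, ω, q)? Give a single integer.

Dimensional matrix (T×I×M by f×B×t×σ×m×ω×q):
  T: [-1 -2  1 -2  0 -1 -3]
  I: [ 0 -1  0  0  0  0  0]
  M: [ 0  1  0  1  1  0  1]
Echelon form has 3 nonzero rows (pivots: f,B,σ)

3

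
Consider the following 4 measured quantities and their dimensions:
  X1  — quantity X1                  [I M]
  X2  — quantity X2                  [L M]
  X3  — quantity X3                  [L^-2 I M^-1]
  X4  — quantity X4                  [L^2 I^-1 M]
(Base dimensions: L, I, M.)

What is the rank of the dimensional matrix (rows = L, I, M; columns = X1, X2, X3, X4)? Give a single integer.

2

Write exponents as rows L,I,M / cols X1,X2,X3,X4:
  L: [ 0  1 -2  2]
  I: [ 1  0  1 -1]
  M: [ 1  1 -1  1]
Row reduction gives pivot columns X1,X2; rank = 2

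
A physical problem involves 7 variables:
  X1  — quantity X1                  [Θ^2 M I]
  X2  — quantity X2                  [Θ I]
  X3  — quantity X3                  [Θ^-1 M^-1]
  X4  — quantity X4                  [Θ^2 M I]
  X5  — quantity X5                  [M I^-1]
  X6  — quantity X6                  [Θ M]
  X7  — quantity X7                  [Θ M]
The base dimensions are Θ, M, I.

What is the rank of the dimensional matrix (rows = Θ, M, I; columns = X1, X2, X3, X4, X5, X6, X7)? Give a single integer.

Dimensional matrix (Θ×M×I by X1×X2×X3×X4×X5×X6×X7):
  Θ: [ 2  1 -1  2  0  1  1]
  M: [ 1  0 -1  1  1  1  1]
  I: [ 1  1  0  1 -1  0  0]
RREF → pivots at {X1,X2} ⇒ r = 2

2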